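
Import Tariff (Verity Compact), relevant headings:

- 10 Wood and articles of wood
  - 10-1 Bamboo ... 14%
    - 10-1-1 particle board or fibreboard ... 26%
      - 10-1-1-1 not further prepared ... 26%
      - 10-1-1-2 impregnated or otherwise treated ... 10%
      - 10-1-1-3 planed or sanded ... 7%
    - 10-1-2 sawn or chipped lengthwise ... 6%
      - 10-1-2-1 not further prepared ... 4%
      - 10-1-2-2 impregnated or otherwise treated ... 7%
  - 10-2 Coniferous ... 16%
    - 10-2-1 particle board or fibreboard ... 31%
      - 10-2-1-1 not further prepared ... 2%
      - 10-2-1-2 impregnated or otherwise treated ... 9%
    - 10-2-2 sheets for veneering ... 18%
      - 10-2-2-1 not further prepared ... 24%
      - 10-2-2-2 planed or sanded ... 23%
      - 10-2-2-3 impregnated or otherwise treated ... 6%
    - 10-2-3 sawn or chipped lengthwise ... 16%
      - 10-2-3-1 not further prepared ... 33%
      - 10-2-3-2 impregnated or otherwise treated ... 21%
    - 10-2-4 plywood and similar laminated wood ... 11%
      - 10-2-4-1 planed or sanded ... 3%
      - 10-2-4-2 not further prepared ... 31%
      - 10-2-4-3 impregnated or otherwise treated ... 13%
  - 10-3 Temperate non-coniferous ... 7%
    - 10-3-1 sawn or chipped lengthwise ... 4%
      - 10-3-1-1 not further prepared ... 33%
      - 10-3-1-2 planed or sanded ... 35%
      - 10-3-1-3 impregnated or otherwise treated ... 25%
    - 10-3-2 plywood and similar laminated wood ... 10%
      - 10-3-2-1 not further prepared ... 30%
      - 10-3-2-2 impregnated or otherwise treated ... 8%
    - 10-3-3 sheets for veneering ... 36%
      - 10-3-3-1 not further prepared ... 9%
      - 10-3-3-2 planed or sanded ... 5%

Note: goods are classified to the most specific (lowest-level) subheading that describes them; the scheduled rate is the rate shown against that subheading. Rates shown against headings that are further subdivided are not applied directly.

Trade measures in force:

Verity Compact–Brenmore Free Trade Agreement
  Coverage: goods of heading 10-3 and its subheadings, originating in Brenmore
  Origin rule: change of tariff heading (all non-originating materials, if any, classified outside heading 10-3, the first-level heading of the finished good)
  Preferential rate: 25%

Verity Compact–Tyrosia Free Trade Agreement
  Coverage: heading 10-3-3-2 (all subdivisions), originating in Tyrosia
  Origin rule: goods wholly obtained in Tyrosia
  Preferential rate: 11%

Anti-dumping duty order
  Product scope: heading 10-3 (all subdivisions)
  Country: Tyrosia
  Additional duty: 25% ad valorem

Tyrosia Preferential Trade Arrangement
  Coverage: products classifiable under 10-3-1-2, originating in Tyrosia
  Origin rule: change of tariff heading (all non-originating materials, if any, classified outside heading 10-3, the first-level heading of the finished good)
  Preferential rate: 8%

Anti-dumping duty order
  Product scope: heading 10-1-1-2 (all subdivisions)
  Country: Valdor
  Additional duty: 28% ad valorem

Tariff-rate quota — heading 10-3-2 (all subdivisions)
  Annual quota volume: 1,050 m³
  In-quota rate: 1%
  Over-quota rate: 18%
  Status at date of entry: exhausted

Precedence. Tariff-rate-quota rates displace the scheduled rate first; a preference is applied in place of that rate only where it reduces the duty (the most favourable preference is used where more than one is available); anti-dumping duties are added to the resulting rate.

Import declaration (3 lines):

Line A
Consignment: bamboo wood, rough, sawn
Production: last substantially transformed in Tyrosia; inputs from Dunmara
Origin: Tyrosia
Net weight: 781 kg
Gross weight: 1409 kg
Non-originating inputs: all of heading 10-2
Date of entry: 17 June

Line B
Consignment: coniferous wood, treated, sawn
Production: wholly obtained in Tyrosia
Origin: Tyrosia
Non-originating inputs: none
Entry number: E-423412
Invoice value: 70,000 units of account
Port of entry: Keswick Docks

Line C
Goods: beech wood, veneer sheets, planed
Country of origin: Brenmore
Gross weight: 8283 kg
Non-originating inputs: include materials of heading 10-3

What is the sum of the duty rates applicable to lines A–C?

30%

Line A: bamboo → 10-1; sawn → 10-1-2; rough → 10-1-2-1. Scheduled 4%. Tyrosia agreement on 10-3-3-2: 10-1-2-1 not covered; Tyrosia agreement on 10-3-1-2: 10-1-2-1 not covered. → 4%.
Line B: coniferous → 10-2; sawn → 10-2-3; treated → 10-2-3-2. Scheduled 21%. Tyrosia agreement on 10-3-3-2: 10-2-3-2 not covered; Tyrosia agreement on 10-3-1-2: 10-2-3-2 not covered. → 21%.
Line C: beech → 10-3; veneer sheets → 10-3-3; planed → 10-3-3-2. Scheduled 5%. Brenmore agreement on 10-3: CTH not met. → 5%.
Sum: 4% + 21% + 5% = 30%.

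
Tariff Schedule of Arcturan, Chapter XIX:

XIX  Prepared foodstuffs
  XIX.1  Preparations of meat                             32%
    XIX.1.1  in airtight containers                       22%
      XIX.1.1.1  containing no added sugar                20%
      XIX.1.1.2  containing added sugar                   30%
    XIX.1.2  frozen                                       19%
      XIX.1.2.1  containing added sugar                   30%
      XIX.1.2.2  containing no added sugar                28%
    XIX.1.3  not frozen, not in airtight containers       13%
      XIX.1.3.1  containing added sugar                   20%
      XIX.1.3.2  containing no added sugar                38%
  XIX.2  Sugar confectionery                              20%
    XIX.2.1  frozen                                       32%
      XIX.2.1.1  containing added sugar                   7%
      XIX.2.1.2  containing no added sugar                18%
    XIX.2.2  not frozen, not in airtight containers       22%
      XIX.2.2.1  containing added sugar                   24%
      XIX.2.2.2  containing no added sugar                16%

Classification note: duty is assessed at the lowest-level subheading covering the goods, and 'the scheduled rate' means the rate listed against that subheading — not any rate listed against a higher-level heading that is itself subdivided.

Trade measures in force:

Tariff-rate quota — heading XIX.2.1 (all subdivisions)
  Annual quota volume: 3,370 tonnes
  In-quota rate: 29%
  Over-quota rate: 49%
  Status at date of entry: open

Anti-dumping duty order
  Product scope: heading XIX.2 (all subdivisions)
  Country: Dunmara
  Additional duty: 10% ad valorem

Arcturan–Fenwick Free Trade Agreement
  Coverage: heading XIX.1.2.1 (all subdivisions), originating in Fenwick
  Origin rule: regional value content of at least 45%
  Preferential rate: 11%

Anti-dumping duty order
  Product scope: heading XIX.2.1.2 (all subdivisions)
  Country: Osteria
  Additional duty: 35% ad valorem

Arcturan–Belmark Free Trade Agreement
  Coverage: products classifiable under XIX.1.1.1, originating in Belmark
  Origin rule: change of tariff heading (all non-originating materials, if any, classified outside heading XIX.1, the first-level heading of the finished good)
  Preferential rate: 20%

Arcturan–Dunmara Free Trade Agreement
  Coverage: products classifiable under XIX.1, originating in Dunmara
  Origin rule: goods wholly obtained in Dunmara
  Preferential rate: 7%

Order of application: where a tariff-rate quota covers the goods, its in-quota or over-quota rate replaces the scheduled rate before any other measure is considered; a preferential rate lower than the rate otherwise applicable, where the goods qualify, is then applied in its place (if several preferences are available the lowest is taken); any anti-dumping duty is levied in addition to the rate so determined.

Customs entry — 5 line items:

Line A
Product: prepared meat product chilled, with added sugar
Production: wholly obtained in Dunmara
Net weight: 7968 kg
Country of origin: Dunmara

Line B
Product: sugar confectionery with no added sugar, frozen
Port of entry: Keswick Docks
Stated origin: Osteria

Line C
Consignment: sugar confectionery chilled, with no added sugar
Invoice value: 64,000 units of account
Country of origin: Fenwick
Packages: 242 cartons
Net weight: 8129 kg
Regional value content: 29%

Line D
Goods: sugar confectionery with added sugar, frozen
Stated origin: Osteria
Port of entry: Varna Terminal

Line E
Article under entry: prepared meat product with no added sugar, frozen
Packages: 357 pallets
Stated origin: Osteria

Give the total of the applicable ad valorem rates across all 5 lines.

144%

Line A: prepared meat product → XIX.1; chilled → XIX.1.3; with added sugar → XIX.1.3.1. Scheduled 20%. Dunmara agreement on XIX.1: wholly obtained → 7% available; preferential 7%. → 7%.
Line B: sugar confectionery → XIX.2; frozen → XIX.2.1; with no added sugar → XIX.2.1.2. Scheduled 18%. quota on XIX.2.1 open → in-quota 29%; anti-dumping (Osteria, XIX.2.1.2): +35%; total 29% + 35% = 64%. → 64%.
Line C: sugar confectionery → XIX.2; chilled → XIX.2.2; with no added sugar → XIX.2.2.2. Scheduled 16%. Fenwick agreement on XIX.1.2.1: XIX.2.2.2 not covered. → 16%.
Line D: sugar confectionery → XIX.2; frozen → XIX.2.1; with added sugar → XIX.2.1.1. Scheduled 7%. quota on XIX.2.1 open → in-quota 29%. → 29%.
Line E: prepared meat product → XIX.1; frozen → XIX.1.2; with no added sugar → XIX.1.2.2. Scheduled 28%. No special measure applies. → 28%.
Sum: 7% + 64% + 16% + 29% + 28% = 144%.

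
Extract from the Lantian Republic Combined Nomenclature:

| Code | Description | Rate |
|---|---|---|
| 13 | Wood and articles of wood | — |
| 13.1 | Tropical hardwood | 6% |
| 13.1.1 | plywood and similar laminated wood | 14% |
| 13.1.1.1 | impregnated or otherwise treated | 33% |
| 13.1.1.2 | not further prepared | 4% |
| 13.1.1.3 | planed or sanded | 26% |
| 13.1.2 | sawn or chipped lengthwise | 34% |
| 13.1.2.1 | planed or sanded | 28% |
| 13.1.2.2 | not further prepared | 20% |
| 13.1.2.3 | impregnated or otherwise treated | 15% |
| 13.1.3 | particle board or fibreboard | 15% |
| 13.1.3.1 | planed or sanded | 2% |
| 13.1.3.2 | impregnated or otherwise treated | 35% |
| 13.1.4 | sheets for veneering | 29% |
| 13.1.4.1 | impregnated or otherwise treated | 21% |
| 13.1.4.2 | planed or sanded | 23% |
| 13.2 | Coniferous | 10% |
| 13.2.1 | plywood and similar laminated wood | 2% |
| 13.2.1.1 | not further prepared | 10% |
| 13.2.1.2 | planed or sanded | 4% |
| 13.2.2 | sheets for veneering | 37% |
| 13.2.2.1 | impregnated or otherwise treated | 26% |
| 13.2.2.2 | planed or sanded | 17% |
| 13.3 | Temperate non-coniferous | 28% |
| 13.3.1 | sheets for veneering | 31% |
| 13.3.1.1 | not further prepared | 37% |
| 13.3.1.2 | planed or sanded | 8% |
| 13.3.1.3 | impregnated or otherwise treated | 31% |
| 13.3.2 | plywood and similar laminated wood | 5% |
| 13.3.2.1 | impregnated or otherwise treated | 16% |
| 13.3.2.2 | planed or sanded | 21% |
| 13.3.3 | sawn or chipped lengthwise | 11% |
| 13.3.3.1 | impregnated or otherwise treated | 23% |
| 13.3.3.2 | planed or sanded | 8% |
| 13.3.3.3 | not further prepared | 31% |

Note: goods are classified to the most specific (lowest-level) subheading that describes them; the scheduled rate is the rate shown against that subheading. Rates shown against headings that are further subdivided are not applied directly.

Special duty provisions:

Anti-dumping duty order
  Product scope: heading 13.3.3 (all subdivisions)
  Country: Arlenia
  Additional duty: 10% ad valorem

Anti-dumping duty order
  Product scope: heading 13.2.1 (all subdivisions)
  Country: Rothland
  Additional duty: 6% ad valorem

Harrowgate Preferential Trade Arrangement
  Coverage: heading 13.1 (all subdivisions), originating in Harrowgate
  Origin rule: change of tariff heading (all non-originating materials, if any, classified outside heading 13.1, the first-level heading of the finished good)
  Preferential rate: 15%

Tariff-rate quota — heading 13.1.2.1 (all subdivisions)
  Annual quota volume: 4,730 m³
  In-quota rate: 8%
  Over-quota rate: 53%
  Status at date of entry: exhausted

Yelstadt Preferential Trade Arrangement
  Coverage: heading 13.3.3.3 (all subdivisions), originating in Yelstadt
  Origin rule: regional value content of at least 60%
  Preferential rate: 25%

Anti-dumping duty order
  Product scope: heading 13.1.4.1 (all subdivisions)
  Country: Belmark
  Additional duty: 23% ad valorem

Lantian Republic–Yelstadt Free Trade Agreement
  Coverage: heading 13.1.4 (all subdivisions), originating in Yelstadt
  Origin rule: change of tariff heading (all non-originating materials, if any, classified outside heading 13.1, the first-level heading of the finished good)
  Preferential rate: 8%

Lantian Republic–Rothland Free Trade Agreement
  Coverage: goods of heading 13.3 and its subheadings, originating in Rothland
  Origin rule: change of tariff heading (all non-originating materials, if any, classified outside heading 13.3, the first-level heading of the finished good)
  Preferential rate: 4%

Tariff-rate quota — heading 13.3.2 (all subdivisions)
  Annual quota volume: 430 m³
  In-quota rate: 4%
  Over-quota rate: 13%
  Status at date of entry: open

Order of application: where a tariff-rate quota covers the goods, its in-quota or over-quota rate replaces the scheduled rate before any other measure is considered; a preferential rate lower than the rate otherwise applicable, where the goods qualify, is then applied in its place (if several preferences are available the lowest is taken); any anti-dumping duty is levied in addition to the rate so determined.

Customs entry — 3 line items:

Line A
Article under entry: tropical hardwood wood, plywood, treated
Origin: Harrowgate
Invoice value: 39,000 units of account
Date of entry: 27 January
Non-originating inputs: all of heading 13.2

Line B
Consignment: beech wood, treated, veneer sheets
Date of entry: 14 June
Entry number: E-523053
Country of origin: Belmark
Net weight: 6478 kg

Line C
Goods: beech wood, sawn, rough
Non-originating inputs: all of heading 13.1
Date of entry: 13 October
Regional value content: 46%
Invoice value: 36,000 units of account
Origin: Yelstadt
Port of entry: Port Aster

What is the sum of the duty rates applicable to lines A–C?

77%

Line A: tropical hardwood → 13.1; plywood → 13.1.1; treated → 13.1.1.1. Scheduled 33%. Harrowgate agreement on 13.1: CTH met → 15% available; preferential 15%. → 15%.
Line B: beech → 13.3; veneer sheets → 13.3.1; treated → 13.3.1.3. Scheduled 31%. No special measure applies. → 31%.
Line C: beech → 13.3; sawn → 13.3.3; rough → 13.3.3.3. Scheduled 31%. Yelstadt agreement on 13.3.3.3: RVC < 60%; Yelstadt agreement on 13.1.4: 13.3.3.3 not covered. → 31%.
Sum: 15% + 31% + 31% = 77%.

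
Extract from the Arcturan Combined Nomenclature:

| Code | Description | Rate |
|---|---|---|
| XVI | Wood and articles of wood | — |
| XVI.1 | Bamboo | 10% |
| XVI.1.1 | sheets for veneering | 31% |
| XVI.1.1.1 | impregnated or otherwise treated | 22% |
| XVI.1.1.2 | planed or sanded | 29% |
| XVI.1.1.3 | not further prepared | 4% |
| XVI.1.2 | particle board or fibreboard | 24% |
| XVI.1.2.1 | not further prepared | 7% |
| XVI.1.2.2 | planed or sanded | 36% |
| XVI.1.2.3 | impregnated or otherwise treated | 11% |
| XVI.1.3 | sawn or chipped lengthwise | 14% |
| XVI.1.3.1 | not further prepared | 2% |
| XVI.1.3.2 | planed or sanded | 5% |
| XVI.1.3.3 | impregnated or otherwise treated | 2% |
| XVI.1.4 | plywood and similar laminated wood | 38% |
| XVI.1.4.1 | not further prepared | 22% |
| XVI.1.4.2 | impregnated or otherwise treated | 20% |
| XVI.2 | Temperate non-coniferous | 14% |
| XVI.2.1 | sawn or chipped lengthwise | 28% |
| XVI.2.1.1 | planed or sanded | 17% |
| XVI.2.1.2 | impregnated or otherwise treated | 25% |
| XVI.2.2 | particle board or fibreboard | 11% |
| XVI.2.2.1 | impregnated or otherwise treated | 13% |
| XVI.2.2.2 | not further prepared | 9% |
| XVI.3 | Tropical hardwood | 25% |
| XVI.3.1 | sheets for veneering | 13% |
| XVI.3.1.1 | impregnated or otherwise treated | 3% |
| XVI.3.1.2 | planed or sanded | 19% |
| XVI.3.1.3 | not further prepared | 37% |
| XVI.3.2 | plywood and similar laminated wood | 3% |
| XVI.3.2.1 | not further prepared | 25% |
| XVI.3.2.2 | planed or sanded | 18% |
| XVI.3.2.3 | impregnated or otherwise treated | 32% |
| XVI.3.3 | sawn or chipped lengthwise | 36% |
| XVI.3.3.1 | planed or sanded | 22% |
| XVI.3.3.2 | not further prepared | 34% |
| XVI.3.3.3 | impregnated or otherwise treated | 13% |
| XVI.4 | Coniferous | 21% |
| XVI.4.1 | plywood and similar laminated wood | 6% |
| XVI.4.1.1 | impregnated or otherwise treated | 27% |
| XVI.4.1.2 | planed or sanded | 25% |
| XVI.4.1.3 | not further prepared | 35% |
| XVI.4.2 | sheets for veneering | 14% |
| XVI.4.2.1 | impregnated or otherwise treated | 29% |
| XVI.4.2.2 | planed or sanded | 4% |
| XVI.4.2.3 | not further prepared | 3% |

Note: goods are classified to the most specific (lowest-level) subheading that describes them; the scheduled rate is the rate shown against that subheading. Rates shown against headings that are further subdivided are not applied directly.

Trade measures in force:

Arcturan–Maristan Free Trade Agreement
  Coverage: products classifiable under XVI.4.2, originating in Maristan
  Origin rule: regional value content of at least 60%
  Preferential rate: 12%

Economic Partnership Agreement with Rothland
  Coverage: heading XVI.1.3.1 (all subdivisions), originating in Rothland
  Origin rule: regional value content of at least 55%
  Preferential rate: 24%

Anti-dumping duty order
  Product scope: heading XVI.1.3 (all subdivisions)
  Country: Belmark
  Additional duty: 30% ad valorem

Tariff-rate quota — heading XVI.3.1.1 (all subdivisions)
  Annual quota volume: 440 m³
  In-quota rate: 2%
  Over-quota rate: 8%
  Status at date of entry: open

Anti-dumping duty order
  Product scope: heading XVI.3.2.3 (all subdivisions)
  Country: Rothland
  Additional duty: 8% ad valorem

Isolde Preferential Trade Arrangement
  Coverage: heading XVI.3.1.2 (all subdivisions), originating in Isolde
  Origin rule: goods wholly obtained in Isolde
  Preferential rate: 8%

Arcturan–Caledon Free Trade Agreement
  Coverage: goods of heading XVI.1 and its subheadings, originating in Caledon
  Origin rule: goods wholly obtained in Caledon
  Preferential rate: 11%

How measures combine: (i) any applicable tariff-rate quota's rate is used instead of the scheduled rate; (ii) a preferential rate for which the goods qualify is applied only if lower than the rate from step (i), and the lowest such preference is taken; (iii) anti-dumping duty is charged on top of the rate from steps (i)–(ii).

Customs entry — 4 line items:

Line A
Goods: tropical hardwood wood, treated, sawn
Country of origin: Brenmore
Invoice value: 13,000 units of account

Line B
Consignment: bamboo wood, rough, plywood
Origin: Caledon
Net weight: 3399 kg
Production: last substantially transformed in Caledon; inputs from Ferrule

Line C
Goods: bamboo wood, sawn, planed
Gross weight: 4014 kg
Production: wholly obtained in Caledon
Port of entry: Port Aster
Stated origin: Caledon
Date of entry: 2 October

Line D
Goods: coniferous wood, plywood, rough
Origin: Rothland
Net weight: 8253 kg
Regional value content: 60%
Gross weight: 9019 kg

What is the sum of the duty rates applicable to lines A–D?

Line A: tropical hardwood → XVI.3; sawn → XVI.3.3; treated → XVI.3.3.3. Scheduled 13%. No special measure applies. → 13%.
Line B: bamboo → XVI.1; plywood → XVI.1.4; rough → XVI.1.4.1. Scheduled 22%. Caledon agreement on XVI.1: not wholly obtained. → 22%.
Line C: bamboo → XVI.1; sawn → XVI.1.3; planed → XVI.1.3.2. Scheduled 5%. Caledon agreement on XVI.1: wholly obtained → 11% available; preference 11% not lower than 5% → no reduction. → 5%.
Line D: coniferous → XVI.4; plywood → XVI.4.1; rough → XVI.4.1.3. Scheduled 35%. Rothland agreement on XVI.1.3.1: XVI.4.1.3 not covered. → 35%.
Sum: 13% + 22% + 5% + 35% = 75%.

75%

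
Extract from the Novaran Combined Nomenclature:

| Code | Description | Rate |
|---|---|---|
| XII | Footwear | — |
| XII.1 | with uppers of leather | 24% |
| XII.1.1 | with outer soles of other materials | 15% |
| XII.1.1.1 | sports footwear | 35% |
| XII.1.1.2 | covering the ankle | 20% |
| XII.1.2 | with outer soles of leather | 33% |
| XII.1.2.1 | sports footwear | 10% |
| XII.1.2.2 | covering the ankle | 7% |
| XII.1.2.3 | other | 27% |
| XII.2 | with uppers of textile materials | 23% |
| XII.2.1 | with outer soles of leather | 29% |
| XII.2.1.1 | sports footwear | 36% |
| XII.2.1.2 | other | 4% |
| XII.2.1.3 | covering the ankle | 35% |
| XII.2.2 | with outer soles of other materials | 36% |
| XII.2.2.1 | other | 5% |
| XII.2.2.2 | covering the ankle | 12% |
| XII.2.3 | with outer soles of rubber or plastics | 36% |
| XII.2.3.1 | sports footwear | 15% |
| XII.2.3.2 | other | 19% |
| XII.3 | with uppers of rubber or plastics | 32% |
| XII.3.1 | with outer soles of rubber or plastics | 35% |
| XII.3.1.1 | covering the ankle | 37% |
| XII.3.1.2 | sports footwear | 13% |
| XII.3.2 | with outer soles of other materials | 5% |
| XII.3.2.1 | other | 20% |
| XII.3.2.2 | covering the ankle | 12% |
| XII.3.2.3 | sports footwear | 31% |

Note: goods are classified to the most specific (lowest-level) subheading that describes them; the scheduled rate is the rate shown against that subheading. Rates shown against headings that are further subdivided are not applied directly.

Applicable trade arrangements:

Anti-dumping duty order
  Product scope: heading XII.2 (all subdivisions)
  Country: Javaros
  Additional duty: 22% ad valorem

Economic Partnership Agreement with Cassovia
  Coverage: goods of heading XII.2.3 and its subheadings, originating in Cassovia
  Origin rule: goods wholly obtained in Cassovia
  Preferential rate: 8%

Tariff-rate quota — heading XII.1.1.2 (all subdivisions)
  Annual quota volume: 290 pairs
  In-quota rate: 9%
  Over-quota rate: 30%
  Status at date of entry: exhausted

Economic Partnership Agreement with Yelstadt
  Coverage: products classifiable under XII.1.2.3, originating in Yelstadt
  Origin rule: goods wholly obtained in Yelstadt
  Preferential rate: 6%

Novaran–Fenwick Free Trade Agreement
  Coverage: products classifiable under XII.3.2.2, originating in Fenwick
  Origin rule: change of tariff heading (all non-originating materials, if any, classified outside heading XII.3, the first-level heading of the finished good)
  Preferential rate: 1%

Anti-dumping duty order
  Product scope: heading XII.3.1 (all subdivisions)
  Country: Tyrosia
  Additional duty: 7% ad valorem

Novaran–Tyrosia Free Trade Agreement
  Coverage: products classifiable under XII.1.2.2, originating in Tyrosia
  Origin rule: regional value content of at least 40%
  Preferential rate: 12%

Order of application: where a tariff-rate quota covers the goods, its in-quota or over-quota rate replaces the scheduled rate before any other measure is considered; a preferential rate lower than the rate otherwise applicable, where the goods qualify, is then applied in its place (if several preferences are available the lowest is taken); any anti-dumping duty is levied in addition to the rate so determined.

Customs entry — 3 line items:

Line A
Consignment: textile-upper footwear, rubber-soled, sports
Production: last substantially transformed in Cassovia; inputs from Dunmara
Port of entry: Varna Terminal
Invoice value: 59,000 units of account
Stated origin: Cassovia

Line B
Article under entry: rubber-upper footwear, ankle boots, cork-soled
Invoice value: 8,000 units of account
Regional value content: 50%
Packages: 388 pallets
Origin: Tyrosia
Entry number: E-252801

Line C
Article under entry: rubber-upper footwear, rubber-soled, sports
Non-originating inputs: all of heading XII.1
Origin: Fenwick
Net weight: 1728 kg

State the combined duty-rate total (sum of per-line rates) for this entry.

40%

Line A: textile-upper → XII.2; rubber-soled → XII.2.3; sports → XII.2.3.1. Scheduled 15%. Cassovia agreement on XII.2.3: not wholly obtained. → 15%.
Line B: rubber-upper → XII.3; cork-soled → XII.3.2; ankle boots → XII.3.2.2. Scheduled 12%. Tyrosia agreement on XII.1.2.2: XII.3.2.2 not covered. → 12%.
Line C: rubber-upper → XII.3; rubber-soled → XII.3.1; sports → XII.3.1.2. Scheduled 13%. Fenwick agreement on XII.3.2.2: XII.3.1.2 not covered. → 13%.
Sum: 15% + 12% + 13% = 40%.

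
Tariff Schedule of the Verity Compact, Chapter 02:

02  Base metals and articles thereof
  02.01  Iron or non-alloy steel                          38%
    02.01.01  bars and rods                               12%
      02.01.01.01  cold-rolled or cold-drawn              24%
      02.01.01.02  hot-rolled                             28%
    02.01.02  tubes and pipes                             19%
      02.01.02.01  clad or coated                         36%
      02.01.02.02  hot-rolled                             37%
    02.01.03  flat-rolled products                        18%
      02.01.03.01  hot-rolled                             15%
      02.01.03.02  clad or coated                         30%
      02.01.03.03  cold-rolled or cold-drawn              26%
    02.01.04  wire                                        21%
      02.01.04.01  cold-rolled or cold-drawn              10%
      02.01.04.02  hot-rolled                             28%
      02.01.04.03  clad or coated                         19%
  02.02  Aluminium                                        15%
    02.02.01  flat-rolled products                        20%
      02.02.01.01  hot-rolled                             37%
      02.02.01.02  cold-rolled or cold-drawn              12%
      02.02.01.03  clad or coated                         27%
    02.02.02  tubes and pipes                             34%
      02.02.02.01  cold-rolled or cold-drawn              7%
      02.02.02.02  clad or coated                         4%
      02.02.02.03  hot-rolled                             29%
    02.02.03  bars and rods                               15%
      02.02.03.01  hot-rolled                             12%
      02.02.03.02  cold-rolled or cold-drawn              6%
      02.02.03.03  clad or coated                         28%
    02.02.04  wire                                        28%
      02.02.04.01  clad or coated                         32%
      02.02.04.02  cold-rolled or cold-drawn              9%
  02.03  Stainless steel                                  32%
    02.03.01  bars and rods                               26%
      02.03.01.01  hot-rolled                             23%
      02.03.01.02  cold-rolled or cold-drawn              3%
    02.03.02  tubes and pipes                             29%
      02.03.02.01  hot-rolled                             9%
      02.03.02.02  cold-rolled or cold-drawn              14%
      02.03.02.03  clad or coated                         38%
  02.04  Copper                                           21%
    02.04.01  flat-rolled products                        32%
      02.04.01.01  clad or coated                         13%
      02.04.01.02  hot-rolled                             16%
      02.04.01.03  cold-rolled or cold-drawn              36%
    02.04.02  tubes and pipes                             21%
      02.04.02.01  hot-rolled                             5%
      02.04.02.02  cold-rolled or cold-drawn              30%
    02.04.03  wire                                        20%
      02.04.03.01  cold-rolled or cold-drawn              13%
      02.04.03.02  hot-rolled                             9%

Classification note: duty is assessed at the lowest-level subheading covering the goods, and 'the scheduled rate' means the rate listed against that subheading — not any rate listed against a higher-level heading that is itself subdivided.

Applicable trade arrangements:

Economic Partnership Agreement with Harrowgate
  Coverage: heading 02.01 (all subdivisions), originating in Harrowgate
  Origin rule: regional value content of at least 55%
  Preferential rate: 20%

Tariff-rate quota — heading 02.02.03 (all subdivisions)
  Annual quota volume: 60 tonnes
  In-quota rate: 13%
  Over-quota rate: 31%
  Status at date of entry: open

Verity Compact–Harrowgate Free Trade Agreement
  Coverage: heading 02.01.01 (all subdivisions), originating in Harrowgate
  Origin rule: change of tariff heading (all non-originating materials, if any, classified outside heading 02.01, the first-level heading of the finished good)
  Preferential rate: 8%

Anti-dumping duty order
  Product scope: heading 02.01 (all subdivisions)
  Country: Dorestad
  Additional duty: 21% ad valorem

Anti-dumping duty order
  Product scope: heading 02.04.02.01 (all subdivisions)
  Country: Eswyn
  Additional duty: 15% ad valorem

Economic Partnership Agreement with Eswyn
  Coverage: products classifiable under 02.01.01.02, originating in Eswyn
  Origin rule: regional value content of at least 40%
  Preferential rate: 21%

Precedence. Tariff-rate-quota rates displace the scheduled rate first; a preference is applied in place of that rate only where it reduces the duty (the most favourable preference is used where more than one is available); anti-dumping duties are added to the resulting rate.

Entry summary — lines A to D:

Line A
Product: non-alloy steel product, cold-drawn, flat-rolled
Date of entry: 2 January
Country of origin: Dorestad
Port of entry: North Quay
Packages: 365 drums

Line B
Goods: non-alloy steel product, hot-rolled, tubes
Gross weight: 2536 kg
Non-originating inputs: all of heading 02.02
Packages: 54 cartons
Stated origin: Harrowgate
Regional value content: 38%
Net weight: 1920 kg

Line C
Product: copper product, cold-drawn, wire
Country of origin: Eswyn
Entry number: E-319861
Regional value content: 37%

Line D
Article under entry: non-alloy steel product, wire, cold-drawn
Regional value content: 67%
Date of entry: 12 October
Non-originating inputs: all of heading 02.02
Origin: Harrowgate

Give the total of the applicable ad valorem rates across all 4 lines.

107%

Line A: non-alloy steel → 02.01; flat-rolled → 02.01.03; cold-drawn → 02.01.03.03. Scheduled 26%. anti-dumping (Dorestad, 02.01): +21%; total 26% + 21% = 47%. → 47%.
Line B: non-alloy steel → 02.01; tubes → 02.01.02; hot-rolled → 02.01.02.02. Scheduled 37%. Harrowgate agreement on 02.01: RVC < 55%; Harrowgate agreement on 02.01.01: 02.01.02.02 not covered. → 37%.
Line C: copper → 02.04; wire → 02.04.03; cold-drawn → 02.04.03.01. Scheduled 13%. Eswyn agreement on 02.01.01.02: 02.04.03.01 not covered. → 13%.
Line D: non-alloy steel → 02.01; wire → 02.01.04; cold-drawn → 02.01.04.01. Scheduled 10%. Harrowgate agreement on 02.01: RVC ≥ 55% → 20% available; Harrowgate agreement on 02.01.01: 02.01.04.01 not covered; preference 20% not lower than 10% → no reduction. → 10%.
Sum: 47% + 37% + 13% + 10% = 107%.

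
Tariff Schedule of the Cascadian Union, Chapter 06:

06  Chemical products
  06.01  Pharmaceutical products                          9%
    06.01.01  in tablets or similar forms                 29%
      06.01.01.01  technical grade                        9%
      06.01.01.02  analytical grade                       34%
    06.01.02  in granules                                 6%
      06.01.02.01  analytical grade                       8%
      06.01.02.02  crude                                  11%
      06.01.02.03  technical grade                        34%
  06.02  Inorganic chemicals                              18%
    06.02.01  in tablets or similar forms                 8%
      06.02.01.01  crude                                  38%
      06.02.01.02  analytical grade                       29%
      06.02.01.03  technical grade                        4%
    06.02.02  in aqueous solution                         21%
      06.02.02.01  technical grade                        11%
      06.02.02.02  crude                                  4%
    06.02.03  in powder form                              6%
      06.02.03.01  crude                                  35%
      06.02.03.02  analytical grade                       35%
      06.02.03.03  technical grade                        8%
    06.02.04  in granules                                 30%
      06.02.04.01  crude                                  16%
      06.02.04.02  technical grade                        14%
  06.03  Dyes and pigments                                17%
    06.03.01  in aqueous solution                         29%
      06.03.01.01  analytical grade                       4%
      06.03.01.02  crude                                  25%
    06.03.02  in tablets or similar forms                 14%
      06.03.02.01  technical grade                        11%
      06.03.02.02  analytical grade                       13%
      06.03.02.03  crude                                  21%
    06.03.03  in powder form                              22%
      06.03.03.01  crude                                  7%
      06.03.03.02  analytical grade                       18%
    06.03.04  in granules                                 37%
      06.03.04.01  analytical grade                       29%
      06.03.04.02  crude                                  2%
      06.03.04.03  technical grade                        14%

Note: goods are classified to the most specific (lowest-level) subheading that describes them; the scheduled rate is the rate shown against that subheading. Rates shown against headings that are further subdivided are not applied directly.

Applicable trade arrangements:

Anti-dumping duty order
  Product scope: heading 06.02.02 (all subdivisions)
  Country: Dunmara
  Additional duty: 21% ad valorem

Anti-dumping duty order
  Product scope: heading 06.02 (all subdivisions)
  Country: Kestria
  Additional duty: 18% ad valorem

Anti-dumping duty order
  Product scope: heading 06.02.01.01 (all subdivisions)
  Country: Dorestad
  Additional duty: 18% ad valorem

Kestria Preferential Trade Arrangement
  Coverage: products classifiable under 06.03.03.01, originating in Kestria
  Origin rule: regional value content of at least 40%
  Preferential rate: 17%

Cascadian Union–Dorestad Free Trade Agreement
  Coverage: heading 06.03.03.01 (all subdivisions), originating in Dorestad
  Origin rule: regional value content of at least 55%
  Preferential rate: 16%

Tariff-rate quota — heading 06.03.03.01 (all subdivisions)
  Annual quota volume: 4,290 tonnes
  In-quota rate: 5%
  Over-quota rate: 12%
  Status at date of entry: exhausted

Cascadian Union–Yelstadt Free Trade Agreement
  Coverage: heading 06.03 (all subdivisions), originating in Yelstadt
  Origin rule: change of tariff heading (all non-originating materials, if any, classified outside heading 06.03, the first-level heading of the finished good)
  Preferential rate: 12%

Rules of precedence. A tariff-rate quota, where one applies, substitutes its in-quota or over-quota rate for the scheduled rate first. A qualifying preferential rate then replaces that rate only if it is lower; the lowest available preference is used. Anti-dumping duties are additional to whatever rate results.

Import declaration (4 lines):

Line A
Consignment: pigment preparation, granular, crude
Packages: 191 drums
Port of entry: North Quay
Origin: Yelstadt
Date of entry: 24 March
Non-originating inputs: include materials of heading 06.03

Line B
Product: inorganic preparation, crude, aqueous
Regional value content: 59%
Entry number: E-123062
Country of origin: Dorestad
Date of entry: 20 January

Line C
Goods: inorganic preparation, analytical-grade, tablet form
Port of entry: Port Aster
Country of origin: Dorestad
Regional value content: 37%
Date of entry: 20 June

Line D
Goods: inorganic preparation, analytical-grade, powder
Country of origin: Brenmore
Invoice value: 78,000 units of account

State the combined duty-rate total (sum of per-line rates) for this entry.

70%

Line A: pigment → 06.03; granular → 06.03.04; crude → 06.03.04.02. Scheduled 2%. Yelstadt agreement on 06.03: CTH not met. → 2%.
Line B: inorganic → 06.02; aqueous → 06.02.02; crude → 06.02.02.02. Scheduled 4%. Dorestad agreement on 06.03.03.01: 06.02.02.02 not covered. → 4%.
Line C: inorganic → 06.02; tablet form → 06.02.01; analytical-grade → 06.02.01.02. Scheduled 29%. Dorestad agreement on 06.03.03.01: 06.02.01.02 not covered. → 29%.
Line D: inorganic → 06.02; powder → 06.02.03; analytical-grade → 06.02.03.02. Scheduled 35%. No special measure applies. → 35%.
Sum: 2% + 4% + 29% + 35% = 70%.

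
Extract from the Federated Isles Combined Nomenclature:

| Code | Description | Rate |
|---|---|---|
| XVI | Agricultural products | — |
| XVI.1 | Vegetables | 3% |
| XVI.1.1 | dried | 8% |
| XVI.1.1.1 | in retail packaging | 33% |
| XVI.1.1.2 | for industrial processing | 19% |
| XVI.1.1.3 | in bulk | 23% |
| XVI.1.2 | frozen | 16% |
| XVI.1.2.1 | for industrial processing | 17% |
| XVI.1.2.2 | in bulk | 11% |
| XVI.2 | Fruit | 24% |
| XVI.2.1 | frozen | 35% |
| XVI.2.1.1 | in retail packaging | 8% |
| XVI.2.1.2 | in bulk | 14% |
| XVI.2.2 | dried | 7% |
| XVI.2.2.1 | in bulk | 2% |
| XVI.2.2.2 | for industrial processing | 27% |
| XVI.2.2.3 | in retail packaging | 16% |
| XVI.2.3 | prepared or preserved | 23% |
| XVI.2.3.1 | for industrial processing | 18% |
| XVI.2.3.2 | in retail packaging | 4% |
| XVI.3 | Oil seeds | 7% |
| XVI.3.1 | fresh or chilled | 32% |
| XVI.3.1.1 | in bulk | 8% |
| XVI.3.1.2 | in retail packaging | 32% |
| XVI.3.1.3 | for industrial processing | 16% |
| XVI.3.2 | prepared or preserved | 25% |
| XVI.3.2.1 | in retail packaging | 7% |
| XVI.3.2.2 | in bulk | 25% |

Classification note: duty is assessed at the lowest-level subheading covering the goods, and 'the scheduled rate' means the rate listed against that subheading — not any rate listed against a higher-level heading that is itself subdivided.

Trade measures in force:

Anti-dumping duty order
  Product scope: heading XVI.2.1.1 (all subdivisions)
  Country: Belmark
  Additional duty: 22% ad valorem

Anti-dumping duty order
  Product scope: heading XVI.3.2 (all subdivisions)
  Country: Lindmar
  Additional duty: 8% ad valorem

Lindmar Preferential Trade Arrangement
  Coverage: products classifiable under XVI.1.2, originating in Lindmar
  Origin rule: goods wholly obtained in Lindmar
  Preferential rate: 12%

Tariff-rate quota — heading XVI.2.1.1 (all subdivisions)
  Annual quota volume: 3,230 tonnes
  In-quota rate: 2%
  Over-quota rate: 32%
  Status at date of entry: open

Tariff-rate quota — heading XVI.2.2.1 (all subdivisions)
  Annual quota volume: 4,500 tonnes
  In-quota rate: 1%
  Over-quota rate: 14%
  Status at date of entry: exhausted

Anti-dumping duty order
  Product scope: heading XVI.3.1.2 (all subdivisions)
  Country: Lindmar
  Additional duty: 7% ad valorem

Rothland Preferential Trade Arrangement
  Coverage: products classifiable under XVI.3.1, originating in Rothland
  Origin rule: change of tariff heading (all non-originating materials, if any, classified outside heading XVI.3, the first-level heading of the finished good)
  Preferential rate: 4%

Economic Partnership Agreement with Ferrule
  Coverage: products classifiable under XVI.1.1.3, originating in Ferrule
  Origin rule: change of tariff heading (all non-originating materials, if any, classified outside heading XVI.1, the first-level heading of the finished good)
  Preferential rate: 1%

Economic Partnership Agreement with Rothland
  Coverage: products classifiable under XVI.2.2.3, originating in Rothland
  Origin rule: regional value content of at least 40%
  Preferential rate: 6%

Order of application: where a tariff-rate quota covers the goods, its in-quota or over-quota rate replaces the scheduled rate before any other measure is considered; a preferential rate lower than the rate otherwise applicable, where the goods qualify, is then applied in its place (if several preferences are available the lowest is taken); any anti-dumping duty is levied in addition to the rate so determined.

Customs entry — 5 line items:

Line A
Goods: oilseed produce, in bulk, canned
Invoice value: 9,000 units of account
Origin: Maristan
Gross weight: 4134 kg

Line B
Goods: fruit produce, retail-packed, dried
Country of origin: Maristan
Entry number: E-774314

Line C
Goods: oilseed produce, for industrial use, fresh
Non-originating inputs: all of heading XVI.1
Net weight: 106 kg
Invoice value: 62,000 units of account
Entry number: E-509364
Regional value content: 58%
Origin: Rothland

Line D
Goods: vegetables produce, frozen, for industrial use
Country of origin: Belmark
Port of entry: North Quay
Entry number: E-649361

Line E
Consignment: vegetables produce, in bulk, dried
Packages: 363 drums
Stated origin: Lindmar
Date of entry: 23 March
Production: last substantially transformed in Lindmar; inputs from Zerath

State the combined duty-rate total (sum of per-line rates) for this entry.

85%

Line A: oilseed → XVI.3; canned → XVI.3.2; in bulk → XVI.3.2.2. Scheduled 25%. No special measure applies. → 25%.
Line B: fruit → XVI.2; dried → XVI.2.2; retail-packed → XVI.2.2.3. Scheduled 16%. No special measure applies. → 16%.
Line C: oilseed → XVI.3; fresh → XVI.3.1; for industrial use → XVI.3.1.3. Scheduled 16%. Rothland agreement on XVI.3.1: CTH met → 4% available; Rothland agreement on XVI.2.2.3: XVI.3.1.3 not covered; preferential 4%. → 4%.
Line D: vegetables → XVI.1; frozen → XVI.1.2; for industrial use → XVI.1.2.1. Scheduled 17%. No special measure applies. → 17%.
Line E: vegetables → XVI.1; dried → XVI.1.1; in bulk → XVI.1.1.3. Scheduled 23%. Lindmar agreement on XVI.1.2: XVI.1.1.3 not covered. → 23%.
Sum: 25% + 16% + 4% + 17% + 23% = 85%.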